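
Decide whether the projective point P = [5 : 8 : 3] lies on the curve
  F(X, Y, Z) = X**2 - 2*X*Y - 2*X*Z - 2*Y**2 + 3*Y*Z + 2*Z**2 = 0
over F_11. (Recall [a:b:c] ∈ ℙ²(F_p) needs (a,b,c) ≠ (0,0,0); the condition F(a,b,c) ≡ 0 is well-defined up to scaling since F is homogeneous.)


F(5,8,3) ≡ 9 (mod 11); P is NOT on the curve.

Evaluate F(5, 8, 3) term-by-term (mod 11).
  X**2 ↦ 1·25·1·1 = 25
  -2*X*Y ↦ -2·5·8·1 = -80
  -2*X*Z ↦ -2·5·1·3 = -30
  -2*Y**2 ↦ -2·1·64·1 = -128
  3*Y*Z ↦ 3·1·8·3 = 72
  2*Z**2 ↦ 2·1·1·9 = 18
Sum: F(5, 8, 3) = (25) + (-80) + (-30) + (-128) + (72) + (18) = -123.
Reducing mod 11: -123 ≡ 9 (mod 11).
Since F(a, b, c) ≡ 9 ≠ 0 (mod 11), P does NOT lie on the curve.


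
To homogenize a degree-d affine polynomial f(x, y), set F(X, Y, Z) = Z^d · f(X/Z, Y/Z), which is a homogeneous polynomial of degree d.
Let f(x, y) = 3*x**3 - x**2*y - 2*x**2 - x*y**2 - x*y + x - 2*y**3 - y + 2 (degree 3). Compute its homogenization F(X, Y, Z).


F(X, Y, Z) = 3*X**3 - X**2*Y - 2*X**2*Z - X*Y**2 - X*Y*Z + X*Z**2 - 2*Y**3 - Y*Z**2 + 2*Z**3

deg(f) = 3.
Substitute x = X/Z, y = Y/Z into f, then multiply by Z^3.
  monomial 3·x^3·y^0 ↦ 3·X^3·Y^0·Z^0.
  monomial -1·x^2·y^1 ↦ -1·X^2·Y^1·Z^0.
  monomial -2·x^2·y^0 ↦ -2·X^2·Y^0·Z^1.
  monomial -1·x^1·y^2 ↦ -1·X^1·Y^2·Z^0.
  monomial -1·x^1·y^1 ↦ -1·X^1·Y^1·Z^1.
  monomial 1·x^1·y^0 ↦ 1·X^1·Y^0·Z^2.
  monomial -2·x^0·y^3 ↦ -2·X^0·Y^3·Z^0.
  monomial -1·x^0·y^1 ↦ -1·X^0·Y^1·Z^2.
  monomial 2·x^0·y^0 ↦ 2·X^0·Y^0·Z^3.
Collecting: F(X, Y, Z) = 3*X**3 - X**2*Y - 2*X**2*Z - X*Y**2 - X*Y*Z + X*Z**2 - 2*Y**3 - Y*Z**2 + 2*Z**3.


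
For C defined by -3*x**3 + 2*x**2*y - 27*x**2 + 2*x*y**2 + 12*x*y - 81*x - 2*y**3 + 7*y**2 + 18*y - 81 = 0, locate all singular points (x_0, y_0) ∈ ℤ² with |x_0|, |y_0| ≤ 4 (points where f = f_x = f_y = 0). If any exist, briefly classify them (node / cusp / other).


Singular points: {(-3, 0)}; classification: cusp.

Compute partial derivatives:
  f_x = -9*x**2 + 4*x*y - 54*x + 2*y**2 + 12*y - 81.
  f_y = 2*x**2 + 4*x*y + 12*x - 6*y**2 + 14*y + 18.
Scan x_0 ∈ {−4, ..., 4}. For each x_0, f_y(x_0, y) is a polynomial in y; find its integer roots y ∈ {−4, ..., 4}, then test f_x and f at those candidates.
  x = -4: f_y(-4, y) = -6*y**2 - 2*y + 2; no integer root y with |y| ≤ 4.
  x = -3: f_y(-3, y) = -6*y**2 + 2*y; vanishes at y ∈ {0}. (-3, 0): f_x = 0, f = 0 — SINGULAR.
  x = -2: f_y(-2, y) = -6*y**2 + 6*y + 2; no integer root y with |y| ≤ 4.
  x = -1: f_y(-1, y) = -6*y**2 + 10*y + 8; no integer root y with |y| ≤ 4.
  x = 0: f_y(0, y) = -6*y**2 + 14*y + 18; no integer root y with |y| ≤ 4.
  x = 1: f_y(1, y) = -6*y**2 + 18*y + 32; no integer root y with |y| ≤ 4.
  x = 2: f_y(2, y) = -6*y**2 + 22*y + 50; no integer root y with |y| ≤ 4.
  x = 3: f_y(3, y) = -6*y**2 + 26*y + 72; no integer root y with |y| ≤ 4.
  x = 4: f_y(4, y) = -6*y**2 + 30*y + 98; no integer root y with |y| ≤ 4.
Only singular point on the grid: (-3, 0).
Classify: substitute x = -3 + u, y = 0 + v and expand: f = -3*u**3 + 2*u**2*v + 2*u*v**2 - 2*v**3 + v**2.
No constant or linear terms (consistent with a singular point). Quadratic part: v**2. Cubic part: -3*u**3 + 2*u**2*v + 2*u*v**2 - 2*v**3.
The quadratic part v**2 is a perfect square, so there is a single (double) tangent line v = 0, i.e. y = 0. Restricting the cubic part to that line (v = 0) leaves -3*u**3 ≠ 0, so f is not divisible by v and the branch is v² ≈ 3*u**3 to lowest order — this is a cusp.
Classification: cusp.


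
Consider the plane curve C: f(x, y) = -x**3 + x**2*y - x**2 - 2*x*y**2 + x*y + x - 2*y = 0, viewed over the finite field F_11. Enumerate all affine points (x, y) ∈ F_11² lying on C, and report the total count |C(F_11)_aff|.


Affine F_11-points: {(0, 0), (1, 4), (1, 7), (3, 0), (3, 9), (4, 1), (4, 4), (5, 8), (6, 9), (7, 0), (7, 7), (9, 4), (9, 7), (10, 3), (10, 9)}; count = 15.

For each of the 121 pairs (x, y) ∈ F_11², evaluate f(x, y) mod 11. Record the zeros.
  x = 0: [0↦0, 1↦9, 2↦7, 3↦5, 4↦3, 5↦1, 6↦10, 7↦8, 8↦6, 9↦4, 10↦2]  zeros at y ∈ {0}
  x = 1: [0↦10, 1↦8, 2↦2, 3↦3, 4↦0, 5↦4, 6↦4, 7↦0, 8↦3, 9↦2, 10↦8]  zeros at y ∈ {4, 7}
  x = 2: [0↦1, 1↦1, 2↦4, 3↦10, 4↦8, 5↦9, 6↦2, 7↦9, 8↦8, 9↦10, 10↦4]  zeros at y ∈ ∅
  x = 3: [0↦0, 1↦4, 2↦7, 3↦9, 4↦10, 5↦10, 6↦9, 7↦7, 8↦4, 9↦0, 10↦6]  zeros at y ∈ {0, 9}
  x = 4: [0↦1, 1↦0, 2↦5, 3↦5, 4↦0, 5↦1, 6↦8, 7↦10, 8↦7, 9↦10, 10↦8]  zeros at y ∈ {1, 4}
  x = 5: [0↦9, 1↦5, 2↦3, 3↦3, 4↦5, 5↦9, 6↦4, 7↦1, 8↦0, 9↦1, 10↦4]  zeros at y ∈ {8}
  x = 6: [0↦7, 1↦2, 2↦6, 3↦8, 4↦8, 5↦6, 6↦2, 7↦7, 8↦10, 9↦0, 10↦10]  zeros at y ∈ {9}
  x = 7: [0↦0, 1↦7, 2↦8, 3↦3, 4↦3, 5↦8, 6↦7, 7↦0, 8↦9, 9↦1, 10↦9]  zeros at y ∈ {0, 7}
  x = 8: [0↦4, 1↦3, 2↦3, 3↦4, 4↦6, 5↦9, 6↦2, 7↦7, 8↦2, 9↦9, 10↦6]  zeros at y ∈ ∅
  x = 9: [0↦2, 1↦6, 2↦7, 3↦5, 4↦0, 5↦3, 6↦3, 7↦0, 8↦5, 9↦7, 10↦6]  zeros at y ∈ {4, 7}
  x = 10: [0↦10, 1↦10, 2↦3, 3↦0, 4↦1, 5↦6, 6↦4, 7↦6, 8↦1, 9↦0, 10↦3]  zeros at y ∈ {3, 9}
Collecting zeros: affine points = {(0, 0), (1, 4), (1, 7), (3, 0), (3, 9), (4, 1), (4, 4), (5, 8), (6, 9), (7, 0), (7, 7), (9, 4), (9, 7), (10, 3), (10, 9)}.
Total count |C(F_11)_aff| = 15.


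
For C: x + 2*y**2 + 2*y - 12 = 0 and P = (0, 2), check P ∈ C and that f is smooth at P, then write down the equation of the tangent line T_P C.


Tangent line at P: x + 10*y - 20 = 0.

Step 1: f(0, 2) = 0, so P lies on C.
Step 2: partial derivatives
  f_x(x, y) = 1, f_y(x, y) = 4*y + 2.
  f_x(P) = 1, f_y(P) = 10 (gradient nonzero, so P is smooth).
Step 3: tangent line at P: 1·(x − 0) + 10·(y − 2) = 0.
Expanding: x + 10*y - 20 = 0.


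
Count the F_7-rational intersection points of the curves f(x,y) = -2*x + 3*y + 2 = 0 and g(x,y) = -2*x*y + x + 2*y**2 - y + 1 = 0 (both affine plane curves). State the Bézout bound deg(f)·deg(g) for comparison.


Common zeros: ∅; count = 0; Bézout bound = 2.

deg(f) = 1, deg(g) = 2, so Bézout bound = 2.
Scan x ∈ F_7. For each x, list the y ∈ F_7 with f(x, y) ≡ 0 and those with g(x, y) ≡ 0 (mod 7); the common zeros in that column are the intersection.
  x = 0: f ≡ 0 at y ∈ {4}; g ≡ 0 at y ∈ {2}; common: ∅.
  x = 1: f ≡ 0 at y ∈ {0}; g ≡ 0 at y ∈ {6}; common: ∅.
  x = 2: f ≡ 0 at y ∈ {3}; g ≡ 0 at y ∈ {1, 5}; common: ∅.
  x = 3: f ≡ 0 at y ∈ {6}; g ≡ 0 at y ∈ ∅; common: ∅.
  x = 4: f ≡ 0 at y ∈ {2}; g ≡ 0 at y ∈ ∅; common: ∅.
  x = 5: f ≡ 0 at y ∈ {5}; g ≡ 0 at y ∈ ∅; common: ∅.
  x = 6: f ≡ 0 at y ∈ {1}; g ≡ 0 at y ∈ {0, 3}; common: ∅.
Collecting: common zeros = ∅, so the count is 0.
Comparison with the Bézout bound: 0 ≤ 2 = deg(f)·deg(g), as expected for curves with no common component (the affine F_7-count falls short of the bound because intersections may lie at infinity, over extension fields, or carry multiplicity).


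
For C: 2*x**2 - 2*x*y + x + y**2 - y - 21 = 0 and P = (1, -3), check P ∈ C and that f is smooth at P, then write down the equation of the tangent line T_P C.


Tangent line at P: 11*x - 9*y - 38 = 0.

Step 1: f(1, -3) = 0, so P lies on C.
Step 2: partial derivatives
  f_x(x, y) = 4*x - 2*y + 1, f_y(x, y) = -2*x + 2*y - 1.
  f_x(P) = 11, f_y(P) = -9 (gradient nonzero, so P is smooth).
Step 3: tangent line at P: 11·(x − 1) + -9·(y − -3) = 0.
Expanding: 11*x - 9*y - 38 = 0.


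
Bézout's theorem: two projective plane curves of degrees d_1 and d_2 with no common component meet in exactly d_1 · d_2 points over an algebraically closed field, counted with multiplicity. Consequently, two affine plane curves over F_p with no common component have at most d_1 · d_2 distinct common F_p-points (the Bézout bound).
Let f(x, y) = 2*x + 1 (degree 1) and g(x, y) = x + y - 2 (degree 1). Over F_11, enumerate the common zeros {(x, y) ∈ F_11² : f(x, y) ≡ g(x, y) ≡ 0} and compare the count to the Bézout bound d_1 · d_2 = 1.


Common zeros: {(5, 8)}; count = 1; Bézout bound = 1.

deg(f) = 1, deg(g) = 1, so Bézout bound = 1.
Scan x ∈ F_11. For each x, list the y ∈ F_11 with f(x, y) ≡ 0 and those with g(x, y) ≡ 0 (mod 11); the common zeros in that column are the intersection.
  x = 0: f ≡ 0 at y ∈ ∅; g ≡ 0 at y ∈ {2}; common: ∅.
  x = 1: f ≡ 0 at y ∈ ∅; g ≡ 0 at y ∈ {1}; common: ∅.
  x = 2: f ≡ 0 at y ∈ ∅; g ≡ 0 at y ∈ {0}; common: ∅.
  x = 3: f ≡ 0 at y ∈ ∅; g ≡ 0 at y ∈ {10}; common: ∅.
  x = 4: f ≡ 0 at y ∈ ∅; g ≡ 0 at y ∈ {9}; common: ∅.
  x = 5: f ≡ 0 at y ∈ {0, 1, 2, 3, 4, 5, 6, 7, 8, 9, 10}; g ≡ 0 at y ∈ {8}; common: {8}.
  x = 6: f ≡ 0 at y ∈ ∅; g ≡ 0 at y ∈ {7}; common: ∅.
  x = 7: f ≡ 0 at y ∈ ∅; g ≡ 0 at y ∈ {6}; common: ∅.
  x = 8: f ≡ 0 at y ∈ ∅; g ≡ 0 at y ∈ {5}; common: ∅.
  x = 9: f ≡ 0 at y ∈ ∅; g ≡ 0 at y ∈ {4}; common: ∅.
  x = 10: f ≡ 0 at y ∈ ∅; g ≡ 0 at y ∈ {3}; common: ∅.
Collecting: common zeros = {(5, 8)}, so the count is 1.
Comparison with the Bézout bound: 1 ≤ 1 = deg(f)·deg(g), as expected for curves with no common component (the bound is attained).


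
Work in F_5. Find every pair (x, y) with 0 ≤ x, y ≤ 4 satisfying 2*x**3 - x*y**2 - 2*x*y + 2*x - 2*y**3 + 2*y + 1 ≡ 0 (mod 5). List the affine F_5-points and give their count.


Affine F_5-points: {(1, 0), (1, 2), (2, 1), (3, 2), (4, 1)}; count = 5.

For each of the 25 pairs (x, y) ∈ F_5², evaluate f(x, y) mod 5. Record the zeros.
  x = 0: [0↦1, 1↦1, 2↦4, 3↦3, 4↦1]  zeros at y ∈ ∅
  x = 1: [0↦0, 1↦2, 2↦0, 3↦2, 4↦1]  zeros at y ∈ {0, 2}
  x = 2: [0↦1, 1↦0, 2↦3, 3↦3, 4↦3]  zeros at y ∈ {1}
  x = 3: [0↦1, 1↦2, 2↦0, 3↦3, 4↦4]  zeros at y ∈ {2}
  x = 4: [0↦2, 1↦0, 2↦3, 3↦4, 4↦1]  zeros at y ∈ {1}
Collecting zeros: affine points = {(1, 0), (1, 2), (2, 1), (3, 2), (4, 1)}.
Total count |C(F_5)_aff| = 5.


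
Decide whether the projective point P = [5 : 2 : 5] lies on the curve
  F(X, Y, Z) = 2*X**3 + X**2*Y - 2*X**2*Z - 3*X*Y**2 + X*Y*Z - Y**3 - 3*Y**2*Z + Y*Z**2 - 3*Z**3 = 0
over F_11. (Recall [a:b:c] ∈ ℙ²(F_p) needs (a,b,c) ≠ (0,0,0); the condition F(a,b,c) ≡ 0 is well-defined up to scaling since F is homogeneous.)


F(5,2,5) ≡ 10 (mod 11); P is NOT on the curve.

Evaluate F(5, 2, 5) term-by-term (mod 11).
  2*X**3 ↦ 2·125·1·1 = 250
  X**2*Y ↦ 1·25·2·1 = 50
  -2*X**2*Z ↦ -2·25·1·5 = -250
  -3*X*Y**2 ↦ -3·5·4·1 = -60
  X*Y*Z ↦ 1·5·2·5 = 50
  -Y**3 ↦ -1·1·8·1 = -8
  -3*Y**2*Z ↦ -3·1·4·5 = -60
  Y*Z**2 ↦ 1·1·2·25 = 50
  -3*Z**3 ↦ -3·1·1·125 = -375
Sum: F(5, 2, 5) = (250) + (50) + (-250) + (-60) + (50) + (-8) + (-60) + (50) + (-375) = -353.
Reducing mod 11: -353 ≡ 10 (mod 11).
Since F(a, b, c) ≡ 10 ≠ 0 (mod 11), P does NOT lie on the curve.


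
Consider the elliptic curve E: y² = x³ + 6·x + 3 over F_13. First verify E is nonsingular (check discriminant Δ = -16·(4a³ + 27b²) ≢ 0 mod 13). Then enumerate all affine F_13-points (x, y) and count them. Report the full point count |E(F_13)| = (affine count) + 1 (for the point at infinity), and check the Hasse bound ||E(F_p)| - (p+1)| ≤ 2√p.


Affine points = {(0, 4), (0, 9), (1, 6), (1, 7), (2, 6), (2, 7), (3, 3), (3, 10), (4, 0), (8, 2), (8, 11), (10, 6), (10, 7), (11, 3), (11, 10), (12, 3), (12, 10)}; affine count = 17; |E(F_13)| = 18.

Discriminant check: Δ ∝ 4a³ + 27b² = 4·6³ + 27·3² = 4·216 + 27·9 ≡ 2 (mod 13). Nonzero ⇒ E is nonsingular.
For each x ∈ F_13, compute rhs = x³ + 6·x + 3 mod 13, then count y ∈ F_13 with y² ≡ rhs.
  x = 0: rhs = 3, matching y values: 4, 9 (2 points).
  x = 1: rhs = 10, matching y values: 6, 7 (2 points).
  x = 2: rhs = 10, matching y values: 6, 7 (2 points).
  x = 3: rhs = 9, matching y values: 3, 10 (2 points).
  x = 4: rhs = 0, matching y values: 0 (1 points).
  x = 5: rhs = 2, matching y values: none (0 points).
  x = 6: rhs = 8, matching y values: none (0 points).
  x = 7: rhs = 11, matching y values: none (0 points).
  x = 8: rhs = 4, matching y values: 2, 11 (2 points).
  x = 9: rhs = 6, matching y values: none (0 points).
  x = 10: rhs = 10, matching y values: 6, 7 (2 points).
  x = 11: rhs = 9, matching y values: 3, 10 (2 points).
  x = 12: rhs = 9, matching y values: 3, 10 (2 points).
Total affine count: 17.
Full point count |E(F_13)| = 17 + 1 = 18.
Hasse bound: |18 − (13+1)| = |4| = 4 ≤ 2√13 ≈ 7.2111 ✓.


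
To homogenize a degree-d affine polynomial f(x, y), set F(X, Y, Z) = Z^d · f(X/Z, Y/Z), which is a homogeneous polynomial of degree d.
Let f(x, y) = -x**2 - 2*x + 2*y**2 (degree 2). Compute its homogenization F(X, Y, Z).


F(X, Y, Z) = -X**2 - 2*X*Z + 2*Y**2

deg(f) = 2.
Substitute x = X/Z, y = Y/Z into f, then multiply by Z^2.
  monomial -1·x^2·y^0 ↦ -1·X^2·Y^0·Z^0.
  monomial -2·x^1·y^0 ↦ -2·X^1·Y^0·Z^1.
  monomial 2·x^0·y^2 ↦ 2·X^0·Y^2·Z^0.
Collecting: F(X, Y, Z) = -X**2 - 2*X*Z + 2*Y**2.


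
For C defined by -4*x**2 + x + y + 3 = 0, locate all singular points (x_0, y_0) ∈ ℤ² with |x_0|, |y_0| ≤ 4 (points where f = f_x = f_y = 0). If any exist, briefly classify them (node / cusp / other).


No singular points in the scanned grid; C is smooth there.

Compute partial derivatives:
  f_x = 1 - 8*x.
  f_y = 1.
f_y = 1 is a nonzero constant, so f_y never vanishes: no point (x, y) can satisfy f = f_x = f_y = 0. In particular no (x, y) ∈ {−4, ..., 4}² is singular; the curve is smooth.


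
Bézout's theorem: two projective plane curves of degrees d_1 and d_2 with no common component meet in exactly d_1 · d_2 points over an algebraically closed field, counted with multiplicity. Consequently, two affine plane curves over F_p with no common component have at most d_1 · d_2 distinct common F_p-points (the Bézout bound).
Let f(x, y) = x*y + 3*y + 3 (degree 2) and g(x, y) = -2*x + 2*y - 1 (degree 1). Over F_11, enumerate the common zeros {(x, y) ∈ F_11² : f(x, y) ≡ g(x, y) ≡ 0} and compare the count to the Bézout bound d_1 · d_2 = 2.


Common zeros: ∅; count = 0; Bézout bound = 2.

deg(f) = 2, deg(g) = 1, so Bézout bound = 2.
Scan x ∈ F_11. For each x, list the y ∈ F_11 with f(x, y) ≡ 0 and those with g(x, y) ≡ 0 (mod 11); the common zeros in that column are the intersection.
  x = 0: f ≡ 0 at y ∈ {10}; g ≡ 0 at y ∈ {6}; common: ∅.
  x = 1: f ≡ 0 at y ∈ {2}; g ≡ 0 at y ∈ {7}; common: ∅.
  x = 2: f ≡ 0 at y ∈ {6}; g ≡ 0 at y ∈ {8}; common: ∅.
  x = 3: f ≡ 0 at y ∈ {5}; g ≡ 0 at y ∈ {9}; common: ∅.
  x = 4: f ≡ 0 at y ∈ {9}; g ≡ 0 at y ∈ {10}; common: ∅.
  x = 5: f ≡ 0 at y ∈ {1}; g ≡ 0 at y ∈ {0}; common: ∅.
  x = 6: f ≡ 0 at y ∈ {7}; g ≡ 0 at y ∈ {1}; common: ∅.
  x = 7: f ≡ 0 at y ∈ {3}; g ≡ 0 at y ∈ {2}; common: ∅.
  x = 8: f ≡ 0 at y ∈ ∅; g ≡ 0 at y ∈ {3}; common: ∅.
  x = 9: f ≡ 0 at y ∈ {8}; g ≡ 0 at y ∈ {4}; common: ∅.
  x = 10: f ≡ 0 at y ∈ {4}; g ≡ 0 at y ∈ {5}; common: ∅.
Collecting: common zeros = ∅, so the count is 0.
Comparison with the Bézout bound: 0 ≤ 2 = deg(f)·deg(g), as expected for curves with no common component (the affine F_11-count falls short of the bound because intersections may lie at infinity, over extension fields, or carry multiplicity).


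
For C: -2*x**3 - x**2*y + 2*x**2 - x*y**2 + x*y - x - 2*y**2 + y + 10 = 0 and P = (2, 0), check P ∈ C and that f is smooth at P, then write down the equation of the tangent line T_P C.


Tangent line at P: -17*x - y + 34 = 0.

Step 1: f(2, 0) = 0, so P lies on C.
Step 2: partial derivatives
  f_x(x, y) = -6*x**2 - 2*x*y + 4*x - y**2 + y - 1, f_y(x, y) = -x**2 - 2*x*y + x - 4*y + 1.
  f_x(P) = -17, f_y(P) = -1 (gradient nonzero, so P is smooth).
Step 3: tangent line at P: -17·(x − 2) + -1·(y − 0) = 0.
Expanding: -17*x - y + 34 = 0.


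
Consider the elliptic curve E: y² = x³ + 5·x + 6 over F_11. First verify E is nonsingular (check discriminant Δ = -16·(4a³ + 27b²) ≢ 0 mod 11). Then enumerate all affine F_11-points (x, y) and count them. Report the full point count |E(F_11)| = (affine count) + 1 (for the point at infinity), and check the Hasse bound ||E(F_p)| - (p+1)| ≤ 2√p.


Affine points = {(1, 1), (1, 10), (3, 2), (3, 9), (10, 0)}; affine count = 5; |E(F_11)| = 6.

Discriminant check: Δ ∝ 4a³ + 27b² = 4·5³ + 27·6² = 4·125 + 27·36 ≡ 9 (mod 11). Nonzero ⇒ E is nonsingular.
For each x ∈ F_11, compute rhs = x³ + 5·x + 6 mod 11, then count y ∈ F_11 with y² ≡ rhs.
  x = 0: rhs = 6, matching y values: none (0 points).
  x = 1: rhs = 1, matching y values: 1, 10 (2 points).
  x = 2: rhs = 2, matching y values: none (0 points).
  x = 3: rhs = 4, matching y values: 2, 9 (2 points).
  x = 4: rhs = 2, matching y values: none (0 points).
  x = 5: rhs = 2, matching y values: none (0 points).
  x = 6: rhs = 10, matching y values: none (0 points).
  x = 7: rhs = 10, matching y values: none (0 points).
  x = 8: rhs = 8, matching y values: none (0 points).
  x = 9: rhs = 10, matching y values: none (0 points).
  x = 10: rhs = 0, matching y values: 0 (1 points).
Total affine count: 5.
Full point count |E(F_11)| = 5 + 1 = 6.
Hasse bound: |6 − (11+1)| = |-6| = 6 ≤ 2√11 ≈ 6.6332 ✓.


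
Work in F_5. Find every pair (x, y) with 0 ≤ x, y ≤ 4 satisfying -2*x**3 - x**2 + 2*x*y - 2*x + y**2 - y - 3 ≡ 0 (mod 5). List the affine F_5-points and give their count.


Affine F_5-points: {(4, 0), (4, 3)}; count = 2.

For each of the 25 pairs (x, y) ∈ F_5², evaluate f(x, y) mod 5. Record the zeros.
  x = 0: [0↦2, 1↦2, 2↦4, 3↦3, 4↦4]  zeros at y ∈ ∅
  x = 1: [0↦2, 1↦4, 2↦3, 3↦4, 4↦2]  zeros at y ∈ ∅
  x = 2: [0↦3, 1↦2, 2↦3, 3↦1, 4↦1]  zeros at y ∈ ∅
  x = 3: [0↦3, 1↦4, 2↦2, 3↦2, 4↦4]  zeros at y ∈ ∅
  x = 4: [0↦0, 1↦3, 2↦3, 3↦0, 4↦4]  zeros at y ∈ {0, 3}
Collecting zeros: affine points = {(4, 0), (4, 3)}.
Total count |C(F_5)_aff| = 2.


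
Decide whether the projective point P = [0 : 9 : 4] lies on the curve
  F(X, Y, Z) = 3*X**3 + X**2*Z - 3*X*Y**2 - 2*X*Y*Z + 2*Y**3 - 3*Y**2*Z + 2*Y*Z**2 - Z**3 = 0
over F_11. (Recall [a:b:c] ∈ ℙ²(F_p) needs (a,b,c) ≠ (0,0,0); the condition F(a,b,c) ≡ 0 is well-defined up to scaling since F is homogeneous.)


F(0,9,4) ≡ 6 (mod 11); P is NOT on the curve.

Evaluate F(0, 9, 4) term-by-term (mod 11).
  3*X**3 ↦ 3·0·1·1 = 0
  X**2*Z ↦ 1·0·1·4 = 0
  -3*X*Y**2 ↦ -3·0·81·1 = 0
  -2*X*Y*Z ↦ -2·0·9·4 = 0
  2*Y**3 ↦ 2·1·729·1 = 1458
  -3*Y**2*Z ↦ -3·1·81·4 = -972
  2*Y*Z**2 ↦ 2·1·9·16 = 288
  -Z**3 ↦ -1·1·1·64 = -64
Sum: F(0, 9, 4) = (0) + (0) + (0) + (0) + (1458) + (-972) + (288) + (-64) = 710.
Reducing mod 11: 710 ≡ 6 (mod 11).
Since F(a, b, c) ≡ 6 ≠ 0 (mod 11), P does NOT lie on the curve.


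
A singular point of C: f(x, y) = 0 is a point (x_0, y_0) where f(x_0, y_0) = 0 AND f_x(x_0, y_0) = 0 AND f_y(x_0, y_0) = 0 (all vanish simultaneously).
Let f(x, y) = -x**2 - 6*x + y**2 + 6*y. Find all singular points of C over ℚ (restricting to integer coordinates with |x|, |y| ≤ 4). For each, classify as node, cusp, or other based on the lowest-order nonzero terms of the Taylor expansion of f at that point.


Singular points: {(-3, -3)}; classification: node.

Compute partial derivatives:
  f_x = -2*x - 6.
  f_y = 2*y + 6.
Scan x_0 ∈ {−4, ..., 4}. For each x_0, f_y(x_0, y) is a polynomial in y; find its integer roots y ∈ {−4, ..., 4}, then test f_x and f at those candidates.
  x = -4: f_y(-4, y) = 2*y + 6; vanishes at y ∈ {-3}. (-4, -3): f_x = 2 ≠ 0.
  x = -3: f_y(-3, y) = 2*y + 6; vanishes at y ∈ {-3}. (-3, -3): f_x = 0, f = 0 — SINGULAR.
  x = -2: f_y(-2, y) = 2*y + 6; vanishes at y ∈ {-3}. (-2, -3): f_x = -2 ≠ 0.
  x = -1: f_y(-1, y) = 2*y + 6; vanishes at y ∈ {-3}. (-1, -3): f_x = -4 ≠ 0.
  x = 0: f_y(0, y) = 2*y + 6; vanishes at y ∈ {-3}. (0, -3): f_x = -6 ≠ 0.
  x = 1: f_y(1, y) = 2*y + 6; vanishes at y ∈ {-3}. (1, -3): f_x = -8 ≠ 0.
  x = 2: f_y(2, y) = 2*y + 6; vanishes at y ∈ {-3}. (2, -3): f_x = -10 ≠ 0.
  x = 3: f_y(3, y) = 2*y + 6; vanishes at y ∈ {-3}. (3, -3): f_x = -12 ≠ 0.
  x = 4: f_y(4, y) = 2*y + 6; vanishes at y ∈ {-3}. (4, -3): f_x = -14 ≠ 0.
Only singular point on the grid: (-3, -3).
Classify: substitute x = -3 + u, y = -3 + v and expand: f = -u**2 + v**2.
No constant or linear terms (consistent with a singular point). Quadratic part: -u**2 + v**2. Cubic part: 0.
The quadratic part v**2 - u**2 = (v − u)(v + u) splits into two distinct linear factors, so there are two distinct tangent lines y − -3 = ±(x − -3) — this is a node (ordinary double point).
Classification: node.


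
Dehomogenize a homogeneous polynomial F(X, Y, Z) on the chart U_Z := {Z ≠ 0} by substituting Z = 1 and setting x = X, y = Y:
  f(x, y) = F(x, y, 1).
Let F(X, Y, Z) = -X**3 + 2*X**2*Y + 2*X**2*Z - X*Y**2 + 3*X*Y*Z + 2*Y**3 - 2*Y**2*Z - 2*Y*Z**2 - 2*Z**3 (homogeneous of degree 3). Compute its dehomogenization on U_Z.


f(x, y) = -x**3 + 2*x**2*y + 2*x**2 - x*y**2 + 3*x*y + 2*y**3 - 2*y**2 - 2*y - 2

On U_Z we set Z = 1. Each monomial c·X^i·Y^j·Z^k in F becomes c·x^i·y^j·1^k = c·x^i·y^j.
Substituting Z = 1: F(X, Y, 1) = -x**3 + 2*x**2*y + 2*x**2 - x*y**2 + 3*x*y + 2*y**3 - 2*y**2 - 2*y - 2.
Note: deg(f) ≤ deg(F) = 3; strict inequality happens when F is divisible by Z (lost terms).


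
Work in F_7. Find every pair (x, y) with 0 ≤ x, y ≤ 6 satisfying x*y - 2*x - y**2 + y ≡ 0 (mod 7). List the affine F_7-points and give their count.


Affine F_7-points: {(0, 0), (0, 1), (2, 5), (4, 6), (6, 3), (6, 4)}; count = 6.

For each of the 49 pairs (x, y) ∈ F_7², evaluate f(x, y) mod 7. Record the zeros.
  x = 0: [0↦0, 1↦0, 2↦5, 3↦1, 4↦2, 5↦1, 6↦5]  zeros at y ∈ {0, 1}
  x = 1: [0↦5, 1↦6, 2↦5, 3↦2, 4↦4, 5↦4, 6↦2]  zeros at y ∈ ∅
  x = 2: [0↦3, 1↦5, 2↦5, 3↦3, 4↦6, 5↦0, 6↦6]  zeros at y ∈ {5}
  x = 3: [0↦1, 1↦4, 2↦5, 3↦4, 4↦1, 5↦3, 6↦3]  zeros at y ∈ ∅
  x = 4: [0↦6, 1↦3, 2↦5, 3↦5, 4↦3, 5↦6, 6↦0]  zeros at y ∈ {6}
  x = 5: [0↦4, 1↦2, 2↦5, 3↦6, 4↦5, 5↦2, 6↦4]  zeros at y ∈ ∅
  x = 6: [0↦2, 1↦1, 2↦5, 3↦0, 4↦0, 5↦5, 6↦1]  zeros at y ∈ {3, 4}
Collecting zeros: affine points = {(0, 0), (0, 1), (2, 5), (4, 6), (6, 3), (6, 4)}.
Total count |C(F_7)_aff| = 6.


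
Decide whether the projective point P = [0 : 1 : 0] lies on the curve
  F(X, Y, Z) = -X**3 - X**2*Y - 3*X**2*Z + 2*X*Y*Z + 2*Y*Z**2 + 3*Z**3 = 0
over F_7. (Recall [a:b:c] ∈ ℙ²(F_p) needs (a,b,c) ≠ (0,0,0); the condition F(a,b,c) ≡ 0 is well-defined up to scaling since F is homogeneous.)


F(0,1,0) ≡ 0 (mod 7); P is on the curve.

Evaluate F(0, 1, 0) term-by-term (mod 7).
  -X**3 ↦ -1·0·1·1 = 0
  -X**2*Y ↦ -1·0·1·1 = 0
  -3*X**2*Z ↦ -3·0·1·0 = 0
  2*X*Y*Z ↦ 2·0·1·0 = 0
  2*Y*Z**2 ↦ 2·1·1·0 = 0
  3*Z**3 ↦ 3·1·1·0 = 0
Sum: F(0, 1, 0) = (0) + (0) + (0) + (0) + (0) + (0) = 0.
Reducing mod 7: 0 ≡ 0 (mod 7).
Since F(a, b, c) ≡ 0 (mod 7), P lies on the curve.


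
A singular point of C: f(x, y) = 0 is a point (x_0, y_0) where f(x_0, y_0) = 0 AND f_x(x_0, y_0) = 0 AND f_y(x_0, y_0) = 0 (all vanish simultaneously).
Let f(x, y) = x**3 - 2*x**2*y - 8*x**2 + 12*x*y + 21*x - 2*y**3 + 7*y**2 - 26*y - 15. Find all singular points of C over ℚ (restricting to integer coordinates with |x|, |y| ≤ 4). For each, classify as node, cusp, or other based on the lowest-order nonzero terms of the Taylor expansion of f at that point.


Singular points: {(3, 1)}; classification: node.

Compute partial derivatives:
  f_x = 3*x**2 - 4*x*y - 16*x + 12*y + 21.
  f_y = -2*x**2 + 12*x - 6*y**2 + 14*y - 26.
Scan x_0 ∈ {−4, ..., 4}. For each x_0, f_y(x_0, y) is a polynomial in y; find its integer roots y ∈ {−4, ..., 4}, then test f_x and f at those candidates.
  x = -4: f_y(-4, y) = -6*y**2 + 14*y - 106; no integer root y with |y| ≤ 4.
  x = -3: f_y(-3, y) = -6*y**2 + 14*y - 80; no integer root y with |y| ≤ 4.
  x = -2: f_y(-2, y) = -6*y**2 + 14*y - 58; no integer root y with |y| ≤ 4.
  x = -1: f_y(-1, y) = -6*y**2 + 14*y - 40; no integer root y with |y| ≤ 4.
  x = 0: f_y(0, y) = -6*y**2 + 14*y - 26; no integer root y with |y| ≤ 4.
  x = 1: f_y(1, y) = -6*y**2 + 14*y - 16; no integer root y with |y| ≤ 4.
  x = 2: f_y(2, y) = -6*y**2 + 14*y - 10; no integer root y with |y| ≤ 4.
  x = 3: f_y(3, y) = -6*y**2 + 14*y - 8; vanishes at y ∈ {1}. (3, 1): f_x = 0, f = 0 — SINGULAR.
  x = 4: f_y(4, y) = -6*y**2 + 14*y - 10; no integer root y with |y| ≤ 4.
Only singular point on the grid: (3, 1).
Classify: substitute x = 3 + u, y = 1 + v and expand: f = u**3 - 2*u**2*v - u**2 - 2*v**3 + v**2.
No constant or linear terms (consistent with a singular point). Quadratic part: -u**2 + v**2. Cubic part: u**3 - 2*u**2*v - 2*v**3.
The quadratic part v**2 - u**2 = (v − u)(v + u) splits into two distinct linear factors, so there are two distinct tangent lines y − 1 = ±(x − 3) — this is a node (ordinary double point).
Classification: node.


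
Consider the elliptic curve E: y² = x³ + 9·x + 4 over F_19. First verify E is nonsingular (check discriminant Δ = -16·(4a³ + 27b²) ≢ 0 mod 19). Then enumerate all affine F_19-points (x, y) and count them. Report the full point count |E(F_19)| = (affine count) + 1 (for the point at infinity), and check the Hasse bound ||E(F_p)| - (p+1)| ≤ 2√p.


Affine points = {(0, 2), (0, 17), (2, 7), (2, 12), (3, 1), (3, 18), (4, 3), (4, 16), (7, 7), (7, 12), (9, 4), (9, 15), (10, 7), (10, 12), (11, 3), (11, 16), (12, 4), (12, 15), (13, 0), (14, 9), (14, 10), (16, 8), (16, 11), (17, 4), (17, 15)}; affine count = 25; |E(F_19)| = 26.

Discriminant check: Δ ∝ 4a³ + 27b² = 4·9³ + 27·4² = 4·729 + 27·16 ≡ 4 (mod 19). Nonzero ⇒ E is nonsingular.
For each x ∈ F_19, compute rhs = x³ + 9·x + 4 mod 19, then count y ∈ F_19 with y² ≡ rhs.
  x = 0: rhs = 4, matching y values: 2, 17 (2 points).
  x = 1: rhs = 14, matching y values: none (0 points).
  x = 2: rhs = 11, matching y values: 7, 12 (2 points).
  x = 3: rhs = 1, matching y values: 1, 18 (2 points).
  x = 4: rhs = 9, matching y values: 3, 16 (2 points).
  x = 5: rhs = 3, matching y values: none (0 points).
  x = 6: rhs = 8, matching y values: none (0 points).
  x = 7: rhs = 11, matching y values: 7, 12 (2 points).
  x = 8: rhs = 18, matching y values: none (0 points).
  x = 9: rhs = 16, matching y values: 4, 15 (2 points).
  x = 10: rhs = 11, matching y values: 7, 12 (2 points).
  x = 11: rhs = 9, matching y values: 3, 16 (2 points).
  x = 12: rhs = 16, matching y values: 4, 15 (2 points).
  x = 13: rhs = 0, matching y values: 0 (1 points).
  x = 14: rhs = 5, matching y values: 9, 10 (2 points).
  x = 15: rhs = 18, matching y values: none (0 points).
  x = 16: rhs = 7, matching y values: 8, 11 (2 points).
  x = 17: rhs = 16, matching y values: 4, 15 (2 points).
  x = 18: rhs = 13, matching y values: none (0 points).
Total affine count: 25.
Full point count |E(F_19)| = 25 + 1 = 26.
Hasse bound: |26 − (19+1)| = |6| = 6 ≤ 2√19 ≈ 8.7178 ✓.


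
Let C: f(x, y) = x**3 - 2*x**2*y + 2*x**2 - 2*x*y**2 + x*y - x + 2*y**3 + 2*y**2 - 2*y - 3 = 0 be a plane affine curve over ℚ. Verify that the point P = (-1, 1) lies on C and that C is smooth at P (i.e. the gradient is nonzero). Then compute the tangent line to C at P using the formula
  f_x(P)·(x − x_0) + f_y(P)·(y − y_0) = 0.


Tangent line at P: x + 9*y - 8 = 0.

Step 1: f(-1, 1) = 0, so P lies on C.
Step 2: partial derivatives
  f_x(x, y) = 3*x**2 - 4*x*y + 4*x - 2*y**2 + y - 1, f_y(x, y) = -2*x**2 - 4*x*y + x + 6*y**2 + 4*y - 2.
  f_x(P) = 1, f_y(P) = 9 (gradient nonzero, so P is smooth).
Step 3: tangent line at P: 1·(x − -1) + 9·(y − 1) = 0.
Expanding: x + 9*y - 8 = 0.


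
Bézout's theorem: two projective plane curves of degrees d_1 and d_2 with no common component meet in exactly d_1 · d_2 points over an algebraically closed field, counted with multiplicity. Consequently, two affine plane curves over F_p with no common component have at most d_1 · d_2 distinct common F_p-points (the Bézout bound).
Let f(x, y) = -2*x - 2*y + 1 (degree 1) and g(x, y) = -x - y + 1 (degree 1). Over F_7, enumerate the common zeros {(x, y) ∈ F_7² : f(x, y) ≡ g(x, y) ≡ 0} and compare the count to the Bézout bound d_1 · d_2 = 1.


Common zeros: ∅; count = 0; Bézout bound = 1.

deg(f) = 1, deg(g) = 1, so Bézout bound = 1.
Scan x ∈ F_7. For each x, list the y ∈ F_7 with f(x, y) ≡ 0 and those with g(x, y) ≡ 0 (mod 7); the common zeros in that column are the intersection.
  x = 0: f ≡ 0 at y ∈ {4}; g ≡ 0 at y ∈ {1}; common: ∅.
  x = 1: f ≡ 0 at y ∈ {3}; g ≡ 0 at y ∈ {0}; common: ∅.
  x = 2: f ≡ 0 at y ∈ {2}; g ≡ 0 at y ∈ {6}; common: ∅.
  x = 3: f ≡ 0 at y ∈ {1}; g ≡ 0 at y ∈ {5}; common: ∅.
  x = 4: f ≡ 0 at y ∈ {0}; g ≡ 0 at y ∈ {4}; common: ∅.
  x = 5: f ≡ 0 at y ∈ {6}; g ≡ 0 at y ∈ {3}; common: ∅.
  x = 6: f ≡ 0 at y ∈ {5}; g ≡ 0 at y ∈ {2}; common: ∅.
Collecting: common zeros = ∅, so the count is 0.
Comparison with the Bézout bound: 0 ≤ 1 = deg(f)·deg(g), as expected for curves with no common component (the affine F_7-count falls short of the bound because intersections may lie at infinity, over extension fields, or carry multiplicity).


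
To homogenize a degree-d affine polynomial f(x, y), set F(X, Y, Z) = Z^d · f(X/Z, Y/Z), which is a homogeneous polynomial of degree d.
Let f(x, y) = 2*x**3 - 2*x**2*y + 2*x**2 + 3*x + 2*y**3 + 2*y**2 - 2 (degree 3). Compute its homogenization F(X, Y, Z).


F(X, Y, Z) = 2*X**3 - 2*X**2*Y + 2*X**2*Z + 3*X*Z**2 + 2*Y**3 + 2*Y**2*Z - 2*Z**3

deg(f) = 3.
Substitute x = X/Z, y = Y/Z into f, then multiply by Z^3.
  monomial 2·x^3·y^0 ↦ 2·X^3·Y^0·Z^0.
  monomial -2·x^2·y^1 ↦ -2·X^2·Y^1·Z^0.
  monomial 2·x^2·y^0 ↦ 2·X^2·Y^0·Z^1.
  monomial 3·x^1·y^0 ↦ 3·X^1·Y^0·Z^2.
  monomial 2·x^0·y^3 ↦ 2·X^0·Y^3·Z^0.
  monomial 2·x^0·y^2 ↦ 2·X^0·Y^2·Z^1.
  monomial -2·x^0·y^0 ↦ -2·X^0·Y^0·Z^3.
Collecting: F(X, Y, Z) = 2*X**3 - 2*X**2*Y + 2*X**2*Z + 3*X*Z**2 + 2*Y**3 + 2*Y**2*Z - 2*Z**3.


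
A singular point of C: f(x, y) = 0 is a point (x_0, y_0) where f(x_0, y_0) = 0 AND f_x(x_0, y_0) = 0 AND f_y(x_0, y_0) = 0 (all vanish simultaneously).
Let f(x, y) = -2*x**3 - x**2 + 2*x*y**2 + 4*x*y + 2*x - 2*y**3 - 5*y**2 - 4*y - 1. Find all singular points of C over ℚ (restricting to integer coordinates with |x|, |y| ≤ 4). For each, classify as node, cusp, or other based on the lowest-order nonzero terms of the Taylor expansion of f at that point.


Singular points: {(0, -1)}; classification: node.

Compute partial derivatives:
  f_x = -6*x**2 - 2*x + 2*y**2 + 4*y + 2.
  f_y = 4*x*y + 4*x - 6*y**2 - 10*y - 4.
Scan x_0 ∈ {−4, ..., 4}. For each x_0, f_y(x_0, y) is a polynomial in y; find its integer roots y ∈ {−4, ..., 4}, then test f_x and f at those candidates.
  x = -4: f_y(-4, y) = -6*y**2 - 26*y - 20; vanishes at y ∈ {-1}. (-4, -1): f_x = -88 ≠ 0.
  x = -3: f_y(-3, y) = -6*y**2 - 22*y - 16; vanishes at y ∈ {-1}. (-3, -1): f_x = -48 ≠ 0.
  x = -2: f_y(-2, y) = -6*y**2 - 18*y - 12; vanishes at y ∈ {-2, -1}. (-2, -2): f_x = -18 ≠ 0; (-2, -1): f_x = -20 ≠ 0.
  x = -1: f_y(-1, y) = -6*y**2 - 14*y - 8; vanishes at y ∈ {-1}. (-1, -1): f_x = -4 ≠ 0.
  x = 0: f_y(0, y) = -6*y**2 - 10*y - 4; vanishes at y ∈ {-1}. (0, -1): f_x = 0, f = 0 — SINGULAR.
  x = 1: f_y(1, y) = -6*y**2 - 6*y; vanishes at y ∈ {-1, 0}. (1, -1): f_x = -8 ≠ 0; (1, 0): f_x = -6 ≠ 0.
  x = 2: f_y(2, y) = -6*y**2 - 2*y + 4; vanishes at y ∈ {-1}. (2, -1): f_x = -28 ≠ 0.
  x = 3: f_y(3, y) = -6*y**2 + 2*y + 8; vanishes at y ∈ {-1}. (3, -1): f_x = -60 ≠ 0.
  x = 4: f_y(4, y) = -6*y**2 + 6*y + 12; vanishes at y ∈ {-1, 2}. (4, -1): f_x = -104 ≠ 0; (4, 2): f_x = -86 ≠ 0.
Only singular point on the grid: (0, -1).
Classify: substitute x = 0 + u, y = -1 + v and expand: f = -2*u**3 - u**2 + 2*u*v**2 - 2*v**3 + v**2.
No constant or linear terms (consistent with a singular point). Quadratic part: -u**2 + v**2. Cubic part: -2*u**3 + 2*u*v**2 - 2*v**3.
The quadratic part v**2 - u**2 = (v − u)(v + u) splits into two distinct linear factors, so there are two distinct tangent lines y − -1 = ±(x − 0) — this is a node (ordinary double point).
Classification: node.


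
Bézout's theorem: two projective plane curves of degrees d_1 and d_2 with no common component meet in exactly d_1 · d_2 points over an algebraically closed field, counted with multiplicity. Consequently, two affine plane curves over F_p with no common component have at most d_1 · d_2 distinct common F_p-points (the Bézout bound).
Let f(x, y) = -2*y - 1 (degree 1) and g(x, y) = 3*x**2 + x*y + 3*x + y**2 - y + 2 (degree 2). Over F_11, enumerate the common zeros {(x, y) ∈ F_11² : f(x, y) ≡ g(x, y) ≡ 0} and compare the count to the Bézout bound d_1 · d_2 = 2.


Common zeros: {(0, 5), (1, 5)}; count = 2; Bézout bound = 2.

deg(f) = 1, deg(g) = 2, so Bézout bound = 2.
Scan x ∈ F_11. For each x, list the y ∈ F_11 with f(x, y) ≡ 0 and those with g(x, y) ≡ 0 (mod 11); the common zeros in that column are the intersection.
  x = 0: f ≡ 0 at y ∈ {5}; g ≡ 0 at y ∈ {5, 7}; common: {5}.
  x = 1: f ≡ 0 at y ∈ {5}; g ≡ 0 at y ∈ {5, 6}; common: {5}.
  x = 2: f ≡ 0 at y ∈ {5}; g ≡ 0 at y ∈ {1, 9}; common: ∅.
  x = 3: f ≡ 0 at y ∈ {5}; g ≡ 0 at y ∈ ∅; common: ∅.
  x = 4: f ≡ 0 at y ∈ {5}; g ≡ 0 at y ∈ {1, 7}; common: ∅.
  x = 5: f ≡ 0 at y ∈ {5}; g ≡ 0 at y ∈ {9}; common: ∅.
  x = 6: f ≡ 0 at y ∈ {5}; g ≡ 0 at y ∈ ∅; common: ∅.
  x = 7: f ≡ 0 at y ∈ {5}; g ≡ 0 at y ∈ {6, 10}; common: ∅.
  x = 8: f ≡ 0 at y ∈ {5}; g ≡ 0 at y ∈ ∅; common: ∅.
  x = 9: f ≡ 0 at y ∈ {5}; g ≡ 0 at y ∈ ∅; common: ∅.
  x = 10: f ≡ 0 at y ∈ {5}; g ≡ 0 at y ∈ ∅; common: ∅.
Collecting: common zeros = {(0, 5), (1, 5)}, so the count is 2.
Comparison with the Bézout bound: 2 ≤ 2 = deg(f)·deg(g), as expected for curves with no common component (the bound is attained).


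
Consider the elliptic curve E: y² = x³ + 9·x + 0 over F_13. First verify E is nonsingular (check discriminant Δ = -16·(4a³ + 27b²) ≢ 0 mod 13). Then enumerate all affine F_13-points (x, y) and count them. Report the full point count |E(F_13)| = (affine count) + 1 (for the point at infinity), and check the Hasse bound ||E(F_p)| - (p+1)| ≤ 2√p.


Affine points = {(0, 0), (1, 6), (1, 7), (2, 0), (4, 3), (4, 10), (5, 1), (5, 12), (6, 6), (6, 7), (7, 4), (7, 9), (8, 5), (8, 8), (9, 2), (9, 11), (11, 0), (12, 4), (12, 9)}; affine count = 19; |E(F_13)| = 20.

Discriminant check: Δ ∝ 4a³ + 27b² = 4·9³ + 27·0² = 4·729 + 27·0 ≡ 4 (mod 13). Nonzero ⇒ E is nonsingular.
For each x ∈ F_13, compute rhs = x³ + 9·x + 0 mod 13, then count y ∈ F_13 with y² ≡ rhs.
  x = 0: rhs = 0, matching y values: 0 (1 points).
  x = 1: rhs = 10, matching y values: 6, 7 (2 points).
  x = 2: rhs = 0, matching y values: 0 (1 points).
  x = 3: rhs = 2, matching y values: none (0 points).
  x = 4: rhs = 9, matching y values: 3, 10 (2 points).
  x = 5: rhs = 1, matching y values: 1, 12 (2 points).
  x = 6: rhs = 10, matching y values: 6, 7 (2 points).
  x = 7: rhs = 3, matching y values: 4, 9 (2 points).
  x = 8: rhs = 12, matching y values: 5, 8 (2 points).
  x = 9: rhs = 4, matching y values: 2, 11 (2 points).
  x = 10: rhs = 11, matching y values: none (0 points).
  x = 11: rhs = 0, matching y values: 0 (1 points).
  x = 12: rhs = 3, matching y values: 4, 9 (2 points).
Total affine count: 19.
Full point count |E(F_13)| = 19 + 1 = 20.
Hasse bound: |20 − (13+1)| = |6| = 6 ≤ 2√13 ≈ 7.2111 ✓.


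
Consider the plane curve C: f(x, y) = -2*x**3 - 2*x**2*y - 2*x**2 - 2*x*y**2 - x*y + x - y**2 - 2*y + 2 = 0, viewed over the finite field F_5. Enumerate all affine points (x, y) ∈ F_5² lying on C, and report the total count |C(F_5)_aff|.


Affine F_5-points: {(2, 0), (4, 4)}; count = 2.

For each of the 25 pairs (x, y) ∈ F_5², evaluate f(x, y) mod 5. Record the zeros.
  x = 0: [0↦2, 1↦4, 2↦4, 3↦2, 4↦3]  zeros at y ∈ ∅
  x = 1: [0↦4, 1↦1, 2↦2, 3↦2, 4↦1]  zeros at y ∈ ∅
  x = 2: [0↦0, 1↦3, 2↦1, 3↦4, 4↦2]  zeros at y ∈ {0}
  x = 3: [0↦3, 1↦3, 2↦4, 3↦1, 4↦4]  zeros at y ∈ ∅
  x = 4: [0↦1, 1↦4, 2↦4, 3↦1, 4↦0]  zeros at y ∈ {4}
Collecting zeros: affine points = {(2, 0), (4, 4)}.
Total count |C(F_5)_aff| = 2.


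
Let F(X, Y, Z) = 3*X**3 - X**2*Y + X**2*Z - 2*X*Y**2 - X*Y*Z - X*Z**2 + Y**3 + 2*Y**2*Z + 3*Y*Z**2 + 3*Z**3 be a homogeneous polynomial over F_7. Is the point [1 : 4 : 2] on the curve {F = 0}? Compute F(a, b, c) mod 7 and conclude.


F(1,4,2) ≡ 3 (mod 7); P is NOT on the curve.

Evaluate F(1, 4, 2) term-by-term (mod 7).
  3*X**3 ↦ 3·1·1·1 = 3
  -X**2*Y ↦ -1·1·4·1 = -4
  X**2*Z ↦ 1·1·1·2 = 2
  -2*X*Y**2 ↦ -2·1·16·1 = -32
  -X*Y*Z ↦ -1·1·4·2 = -8
  -X*Z**2 ↦ -1·1·1·4 = -4
  Y**3 ↦ 1·1·64·1 = 64
  2*Y**2*Z ↦ 2·1·16·2 = 64
  3*Y*Z**2 ↦ 3·1·4·4 = 48
  3*Z**3 ↦ 3·1·1·8 = 24
Sum: F(1, 4, 2) = (3) + (-4) + (2) + (-32) + (-8) + (-4) + (64) + (64) + (48) + (24) = 157.
Reducing mod 7: 157 ≡ 3 (mod 7).
Since F(a, b, c) ≡ 3 ≠ 0 (mod 7), P does NOT lie on the curve.


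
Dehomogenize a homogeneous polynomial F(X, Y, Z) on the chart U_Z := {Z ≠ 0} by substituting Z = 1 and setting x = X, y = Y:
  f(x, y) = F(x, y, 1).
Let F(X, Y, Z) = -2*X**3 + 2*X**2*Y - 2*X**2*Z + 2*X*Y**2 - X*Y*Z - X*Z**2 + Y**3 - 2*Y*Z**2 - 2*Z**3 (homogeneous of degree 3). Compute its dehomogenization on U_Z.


f(x, y) = -2*x**3 + 2*x**2*y - 2*x**2 + 2*x*y**2 - x*y - x + y**3 - 2*y - 2

On U_Z we set Z = 1. Each monomial c·X^i·Y^j·Z^k in F becomes c·x^i·y^j·1^k = c·x^i·y^j.
Substituting Z = 1: F(X, Y, 1) = -2*x**3 + 2*x**2*y - 2*x**2 + 2*x*y**2 - x*y - x + y**3 - 2*y - 2.
Note: deg(f) ≤ deg(F) = 3; strict inequality happens when F is divisible by Z (lost terms).


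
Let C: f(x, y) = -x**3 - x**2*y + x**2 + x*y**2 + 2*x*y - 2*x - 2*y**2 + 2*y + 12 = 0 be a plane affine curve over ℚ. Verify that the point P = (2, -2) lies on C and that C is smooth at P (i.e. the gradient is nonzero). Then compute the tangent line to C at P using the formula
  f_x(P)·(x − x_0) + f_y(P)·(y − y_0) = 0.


Tangent line at P: -2*x + 2*y + 8 = 0.

Step 1: f(2, -2) = 0, so P lies on C.
Step 2: partial derivatives
  f_x(x, y) = -3*x**2 - 2*x*y + 2*x + y**2 + 2*y - 2, f_y(x, y) = -x**2 + 2*x*y + 2*x - 4*y + 2.
  f_x(P) = -2, f_y(P) = 2 (gradient nonzero, so P is smooth).
Step 3: tangent line at P: -2·(x − 2) + 2·(y − -2) = 0.
Expanding: -2*x + 2*y + 8 = 0.


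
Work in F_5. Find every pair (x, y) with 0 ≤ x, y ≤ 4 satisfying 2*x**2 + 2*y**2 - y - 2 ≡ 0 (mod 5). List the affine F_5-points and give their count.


Affine F_5-points: {(1, 0), (1, 3), (4, 0), (4, 3)}; count = 4.

For each of the 25 pairs (x, y) ∈ F_5², evaluate f(x, y) mod 5. Record the zeros.
  x = 0: [0↦3, 1↦4, 2↦4, 3↦3, 4↦1]  zeros at y ∈ ∅
  x = 1: [0↦0, 1↦1, 2↦1, 3↦0, 4↦3]  zeros at y ∈ {0, 3}
  x = 2: [0↦1, 1↦2, 2↦2, 3↦1, 4↦4]  zeros at y ∈ ∅
  x = 3: [0↦1, 1↦2, 2↦2, 3↦1, 4↦4]  zeros at y ∈ ∅
  x = 4: [0↦0, 1↦1, 2↦1, 3↦0, 4↦3]  zeros at y ∈ {0, 3}
Collecting zeros: affine points = {(1, 0), (1, 3), (4, 0), (4, 3)}.
Total count |C(F_5)_aff| = 4.


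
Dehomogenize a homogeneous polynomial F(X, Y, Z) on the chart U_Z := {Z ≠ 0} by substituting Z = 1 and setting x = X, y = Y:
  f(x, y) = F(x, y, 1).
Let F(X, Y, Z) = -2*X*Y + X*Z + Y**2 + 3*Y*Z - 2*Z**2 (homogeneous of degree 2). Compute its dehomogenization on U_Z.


f(x, y) = -2*x*y + x + y**2 + 3*y - 2

On U_Z we set Z = 1. Each monomial c·X^i·Y^j·Z^k in F becomes c·x^i·y^j·1^k = c·x^i·y^j.
Substituting Z = 1: F(X, Y, 1) = -2*x*y + x + y**2 + 3*y - 2.
Note: deg(f) ≤ deg(F) = 2; strict inequality happens when F is divisible by Z (lost terms).
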